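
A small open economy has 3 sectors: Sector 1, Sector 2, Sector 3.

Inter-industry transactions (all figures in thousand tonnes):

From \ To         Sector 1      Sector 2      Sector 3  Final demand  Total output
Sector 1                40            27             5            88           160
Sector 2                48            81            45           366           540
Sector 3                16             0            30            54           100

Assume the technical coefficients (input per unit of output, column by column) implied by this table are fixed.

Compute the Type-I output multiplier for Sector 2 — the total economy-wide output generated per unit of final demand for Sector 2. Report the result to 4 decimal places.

m_2 = 1.3046

Technical coefficients a_ij = z_ij / X_j:
  a_11 = 40/160 = 0.25, a_21 = 48/160 = 0.30, a_31 = 16/160 = 0.10
  a_12 = 27/540 = 0.05, a_22 = 81/540 = 0.15, a_32 = 0/540 = 0.00
  a_13 = 5/100 = 0.05, a_23 = 45/100 = 0.45, a_33 = 30/100 = 0.30
I − A =
  [   0.75    -0.05    -0.05]
  [  -0.30     0.85    -0.45]
  [  -0.10     0.00     0.70]
Cofactors of I−A, C_ij = (−1)^(i+j)·(minor ij) (rows/columns in the sector order above):
  C_11 = (0.85)(0.70) − (-0.45)(0.00) = 0.5950
  C_12 = −[(-0.30)(0.70) − (-0.45)(-0.10)] = 0.2550
  C_13 = (-0.30)(0.00) − (0.85)(-0.10) = 0.0850
  C_21 = −[(-0.05)(0.70) − (-0.05)(0.00)] = 0.0350
  C_22 = (0.75)(0.70) − (-0.05)(-0.10) = 0.5200
  C_23 = −[(0.75)(0.00) − (-0.05)(-0.10)] = 0.0050
  C_31 = (-0.05)(-0.45) − (-0.05)(0.85) = 0.0650
  C_32 = −[(0.75)(-0.45) − (-0.05)(-0.30)] = 0.3525
  C_33 = (0.75)(0.85) − (-0.05)(-0.30) = 0.6225
det(I−A) = Σ_j (I−A)_1j·C_1j = (0.75)(0.5950) + (-0.05)(0.2550) + (-0.05)(0.0850) = 0.42925
adj(I−A) = Cᵀ =
  [ 0.5950   0.0350   0.0650]
  [ 0.2550   0.5200   0.3525]
  [ 0.0850   0.0050   0.6225]
(I − A)⁻¹ = adj(I−A) / det(I−A) ≈
  [   1.38614     0.08154     0.15143]
  [   0.59406     1.21142     0.82120]
  [   0.19802     0.01165     1.45020]
The output multiplier for sector j is the column-j sum of the Leontief inverse (I − A)⁻¹ = adj(I−A) / det(I−A).
Column 2 of adj(I−A): (0.0350, 0.5200, 0.0050); det(I−A) = 0.42925.
m_2 = (0.0350 + 0.5200 + 0.0050) / 0.42925 = 0.56 / 0.42925 ≈ 1.3046.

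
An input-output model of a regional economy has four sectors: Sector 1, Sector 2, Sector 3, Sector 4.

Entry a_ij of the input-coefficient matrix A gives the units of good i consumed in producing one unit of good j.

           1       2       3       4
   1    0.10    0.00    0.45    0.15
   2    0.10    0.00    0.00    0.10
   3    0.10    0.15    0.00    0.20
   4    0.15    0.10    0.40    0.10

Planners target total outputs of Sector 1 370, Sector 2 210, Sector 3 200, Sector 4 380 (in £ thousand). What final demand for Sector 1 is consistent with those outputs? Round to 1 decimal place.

d_1 = 186.0

I − A =
  [   0.90     0.00    -0.45    -0.15]
  [  -0.10     1.00     0.00    -0.10]
  [  -0.10    -0.15     1.00    -0.20]
  [  -0.15    -0.10    -0.40     0.90]
d = (I − A) x:
  d_1 = (+0.90)·370 + (+0.00)·210 + (-0.45)·200 + (-0.15)·380 = 186.0
  d_2 = (-0.10)·370 + (+1.00)·210 + (+0.00)·200 + (-0.10)·380 = 135.0
  d_3 = (-0.10)·370 + (-0.15)·210 + (+1.00)·200 + (-0.20)·380 = 55.5
  d_4 = (-0.15)·370 + (-0.10)·210 + (-0.40)·200 + (+0.90)·380 = 185.5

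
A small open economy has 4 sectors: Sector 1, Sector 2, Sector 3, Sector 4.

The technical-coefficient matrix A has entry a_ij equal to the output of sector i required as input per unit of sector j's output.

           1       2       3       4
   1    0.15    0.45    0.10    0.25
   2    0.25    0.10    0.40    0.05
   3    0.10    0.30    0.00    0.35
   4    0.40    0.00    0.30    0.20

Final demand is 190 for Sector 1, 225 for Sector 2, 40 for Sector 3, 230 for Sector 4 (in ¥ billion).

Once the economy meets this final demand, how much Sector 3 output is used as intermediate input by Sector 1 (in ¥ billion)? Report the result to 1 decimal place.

z_31 = 130.8

I − A =
  [   0.85    -0.45    -0.10    -0.25]
  [  -0.25     0.90    -0.40    -0.05]
  [  -0.10    -0.30     1.00    -0.35]
  [  -0.40     0.00    -0.30     0.80]
Compute the cofactors C_ij = (−1)^(i+j)·(3×3 minor ij) of I−A; the adjugate is their transpose:
adj(I−A) = Cᵀ =
  [ 0.525000   0.359250   0.290250   0.313500]
  [ 0.283250   0.461250   0.285500   0.242250]
  [ 0.264000   0.273000   0.423000   0.284625]
  [ 0.361500   0.282000   0.303750   0.516000]
det(I−A) = Σ_j (I−A)_1j·C_1j = (0.85)(0.525000) + (-0.45)(0.283250) + (-0.10)(0.264000) + (-0.25)(0.361500) = 0.2020125
(I − A)⁻¹ = adj(I−A) / det(I−A) ≈
  [   2.5988     1.7784     1.4368     1.5519]
  [   1.4021     2.2833     1.4133     1.1992]
  [   1.3068     1.3514     2.0939     1.4089]
  [   1.7895     1.3960     1.5036     2.5543]
First solve x = (I − A)⁻¹ d = adj(I−A)·d / det(I−A); in particular x_1 = (0.525000·190 + 0.359250·225 + 0.290250·40 + 0.313500·230) / 0.2020125 = 264.29625 / 0.2020125 ≈ 1308.316.
Intermediate flow from 3 to 1: z_31 = a_31 · x_1 = 0.10 × 264.29625 / 0.2020125 = 26.429625 / 0.2020125 ≈ 130.8.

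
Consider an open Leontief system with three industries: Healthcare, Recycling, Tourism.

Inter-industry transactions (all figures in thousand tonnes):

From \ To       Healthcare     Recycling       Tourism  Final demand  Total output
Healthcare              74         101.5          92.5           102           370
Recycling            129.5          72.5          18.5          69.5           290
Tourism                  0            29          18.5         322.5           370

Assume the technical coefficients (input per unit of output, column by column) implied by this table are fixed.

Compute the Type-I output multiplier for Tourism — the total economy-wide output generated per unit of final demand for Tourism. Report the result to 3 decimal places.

Technical coefficients a_ij = z_ij / X_j:
  a_HH = 74/370 = 0.20, a_RH = 129.5/370 = 0.35, a_TH = 0/370 = 0.00
  a_HR = 101.5/290 = 0.35, a_RR = 72.5/290 = 0.25, a_TR = 29/290 = 0.10
  a_HT = 92.5/370 = 0.25, a_RT = 18.5/370 = 0.05, a_TT = 18.5/370 = 0.05
I − A =
  [   0.80    -0.35    -0.25]
  [  -0.35     0.75    -0.05]
  [   0.00    -0.10     0.95]
Cofactors of I−A, C_ij = (−1)^(i+j)·(minor ij) (rows/columns in the sector order above):
  C_11 = (0.75)(0.95) − (-0.05)(-0.10) = 0.7075
  C_12 = −[(-0.35)(0.95) − (-0.05)(0.00)] = 0.3325
  C_13 = (-0.35)(-0.10) − (0.75)(0.00) = 0.0350
  C_21 = −[(-0.35)(0.95) − (-0.25)(-0.10)] = 0.3575
  C_22 = (0.80)(0.95) − (-0.25)(0.00) = 0.7600
  C_23 = −[(0.80)(-0.10) − (-0.35)(0.00)] = 0.0800
  C_31 = (-0.35)(-0.05) − (-0.25)(0.75) = 0.2050
  C_32 = −[(0.80)(-0.05) − (-0.25)(-0.35)] = 0.1275
  C_33 = (0.80)(0.75) − (-0.35)(-0.35) = 0.4775
det(I−A) = Σ_j (I−A)_1j·C_1j = (0.80)(0.7075) + (-0.35)(0.3325) + (-0.25)(0.0350) = 0.440875
adj(I−A) = Cᵀ =
  [ 0.7075   0.3575   0.2050]
  [ 0.3325   0.7600   0.1275]
  [ 0.0350   0.0800   0.4775]
(I − A)⁻¹ = adj(I−A) / det(I−A) ≈
  [   1.6048     0.8109     0.4650]
  [   0.7542     1.7238     0.2892]
  [   0.0794     0.1815     1.0831]
The output multiplier for sector j is the column-j sum of the Leontief inverse (I − A)⁻¹ = adj(I−A) / det(I−A).
Column T of adj(I−A): (0.2050, 0.1275, 0.4775); det(I−A) = 0.440875.
m_T = (0.2050 + 0.1275 + 0.4775) / 0.440875 = 0.81 / 0.440875 ≈ 1.837.

m_T = 1.837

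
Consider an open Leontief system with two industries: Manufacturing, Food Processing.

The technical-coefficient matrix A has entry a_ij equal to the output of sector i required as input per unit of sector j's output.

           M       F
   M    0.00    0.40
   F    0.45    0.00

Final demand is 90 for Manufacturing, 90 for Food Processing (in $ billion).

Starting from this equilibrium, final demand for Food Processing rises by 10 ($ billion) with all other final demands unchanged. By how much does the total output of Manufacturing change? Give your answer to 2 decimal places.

Δx_M = 4.88

I − A =
  [   1.00    -0.40]
  [  -0.45     1.00]
det(I−A) = (1.00)(1.00) − (-0.40)(-0.45) = 0.8200
adj(I−A) = [[1.00, 0.40], [0.45, 1.00]]
(I − A)⁻¹ = adj(I−A) / det(I−A) ≈
  [   1.2195     0.4878]
  [   0.5488     1.2195]
Δx = (I − A)⁻¹ Δd with Δd having +10 in the Food Processing component and 0 elsewhere.
So Δx_M = L_MF · (+10), where L_MF = adj(I−A)_MF / det(I−A) = 0.40 / 0.8200.
Δx_M = 0.40 × (+10) / 0.8200 = 4.00 / 0.8200 ≈ 4.88.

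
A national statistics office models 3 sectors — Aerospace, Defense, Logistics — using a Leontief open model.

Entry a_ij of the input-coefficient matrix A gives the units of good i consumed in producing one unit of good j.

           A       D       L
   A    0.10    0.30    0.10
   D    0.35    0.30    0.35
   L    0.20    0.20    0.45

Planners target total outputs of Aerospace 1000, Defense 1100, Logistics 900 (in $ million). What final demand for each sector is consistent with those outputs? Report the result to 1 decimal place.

I − A =
  [   0.90    -0.30    -0.10]
  [  -0.35     0.70    -0.35]
  [  -0.20    -0.20     0.55]
d = (I − A) x:
  d_A = (+0.90)·1000 + (-0.30)·1100 + (-0.10)·900 = 480.0
  d_D = (-0.35)·1000 + (+0.70)·1100 + (-0.35)·900 = 105.0
  d_L = (-0.20)·1000 + (-0.20)·1100 + (+0.55)·900 = 75.0

d_A = 480.0, d_D = 105.0, d_L = 75.0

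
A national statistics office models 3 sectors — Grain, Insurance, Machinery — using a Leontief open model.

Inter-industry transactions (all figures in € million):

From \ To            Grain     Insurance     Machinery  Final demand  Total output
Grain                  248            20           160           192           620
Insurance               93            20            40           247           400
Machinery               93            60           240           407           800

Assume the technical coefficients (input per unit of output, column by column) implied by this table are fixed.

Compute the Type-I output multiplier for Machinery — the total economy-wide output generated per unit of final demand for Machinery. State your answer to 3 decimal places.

m_3 = 2.290

Technical coefficients a_ij = z_ij / X_j:
  a_11 = 248/620 = 0.40, a_21 = 93/620 = 0.15, a_31 = 93/620 = 0.15
  a_12 = 20/400 = 0.05, a_22 = 20/400 = 0.05, a_32 = 60/400 = 0.15
  a_13 = 160/800 = 0.20, a_23 = 40/800 = 0.05, a_33 = 240/800 = 0.30
I − A =
  [   0.60    -0.05    -0.20]
  [  -0.15     0.95    -0.05]
  [  -0.15    -0.15     0.70]
Cofactors of I−A, C_ij = (−1)^(i+j)·(minor ij) (rows/columns in the sector order above):
  C_11 = (0.95)(0.70) − (-0.05)(-0.15) = 0.6575
  C_12 = −[(-0.15)(0.70) − (-0.05)(-0.15)] = 0.1125
  C_13 = (-0.15)(-0.15) − (0.95)(-0.15) = 0.1650
  C_21 = −[(-0.05)(0.70) − (-0.20)(-0.15)] = 0.0650
  C_22 = (0.60)(0.70) − (-0.20)(-0.15) = 0.3900
  C_23 = −[(0.60)(-0.15) − (-0.05)(-0.15)] = 0.0975
  C_31 = (-0.05)(-0.05) − (-0.20)(0.95) = 0.1925
  C_32 = −[(0.60)(-0.05) − (-0.20)(-0.15)] = 0.0600
  C_33 = (0.60)(0.95) − (-0.05)(-0.15) = 0.5625
det(I−A) = Σ_j (I−A)_1j·C_1j = (0.60)(0.6575) + (-0.05)(0.1125) + (-0.20)(0.1650) = 0.355875
adj(I−A) = Cᵀ =
  [ 0.6575   0.0650   0.1925]
  [ 0.1125   0.3900   0.0600]
  [ 0.1650   0.0975   0.5625]
(I − A)⁻¹ = adj(I−A) / det(I−A) ≈
  [   1.8476     0.1826     0.5409]
  [   0.3161     1.0959     0.1686]
  [   0.4636     0.2740     1.5806]
The output multiplier for sector j is the column-j sum of the Leontief inverse (I − A)⁻¹ = adj(I−A) / det(I−A).
Column 3 of adj(I−A): (0.1925, 0.0600, 0.5625); det(I−A) = 0.355875.
m_3 = (0.1925 + 0.0600 + 0.5625) / 0.355875 = 0.815 / 0.355875 ≈ 2.290.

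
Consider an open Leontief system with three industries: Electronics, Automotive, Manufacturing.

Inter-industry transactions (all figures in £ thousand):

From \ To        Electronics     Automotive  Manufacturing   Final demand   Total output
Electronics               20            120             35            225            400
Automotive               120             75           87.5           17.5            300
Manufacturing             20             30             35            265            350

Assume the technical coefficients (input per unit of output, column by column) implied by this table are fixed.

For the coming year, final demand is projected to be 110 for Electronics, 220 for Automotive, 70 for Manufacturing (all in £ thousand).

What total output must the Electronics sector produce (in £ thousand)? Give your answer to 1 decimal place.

Technical coefficients a_ij = z_ij / X_j:
  a_11 = 20/400 = 0.05, a_21 = 120/400 = 0.30, a_31 = 20/400 = 0.05
  a_12 = 120/300 = 0.40, a_22 = 75/300 = 0.25, a_32 = 30/300 = 0.10
  a_13 = 35/350 = 0.10, a_23 = 87.5/350 = 0.25, a_33 = 35/350 = 0.10
I − A =
  [   0.95    -0.40    -0.10]
  [  -0.30     0.75    -0.25]
  [  -0.05    -0.10     0.90]
Cofactors of I−A, C_ij = (−1)^(i+j)·(minor ij) (rows/columns in the sector order above):
  C_11 = (0.75)(0.90) − (-0.25)(-0.10) = 0.6500
  C_12 = −[(-0.30)(0.90) − (-0.25)(-0.05)] = 0.2825
  C_13 = (-0.30)(-0.10) − (0.75)(-0.05) = 0.0675
  C_21 = −[(-0.40)(0.90) − (-0.10)(-0.10)] = 0.3700
  C_22 = (0.95)(0.90) − (-0.10)(-0.05) = 0.8500
  C_23 = −[(0.95)(-0.10) − (-0.40)(-0.05)] = 0.1150
  C_31 = (-0.40)(-0.25) − (-0.10)(0.75) = 0.1750
  C_32 = −[(0.95)(-0.25) − (-0.10)(-0.30)] = 0.2675
  C_33 = (0.95)(0.75) − (-0.40)(-0.30) = 0.5925
det(I−A) = Σ_j (I−A)_1j·C_1j = (0.95)(0.6500) + (-0.40)(0.2825) + (-0.10)(0.0675) = 0.49775
adj(I−A) = Cᵀ =
  [ 0.6500   0.3700   0.1750]
  [ 0.2825   0.8500   0.2675]
  [ 0.0675   0.1150   0.5925]
(I − A)⁻¹ = adj(I−A) / det(I−A) ≈
  [   1.3059     0.7433     0.3516]
  [   0.5676     1.7077     0.5374]
  [   0.1356     0.2310     1.1904]
x = (I − A)⁻¹ d = adj(I−A)·d / det(I−A), with det(I−A) = 0.49775:
  x_1 = (0.6500·110 + 0.3700·220 + 0.1750·70) / 0.49775 = 165.15 / 0.49775 ≈ 331.8
  x_2 = (0.2825·110 + 0.8500·220 + 0.2675·70) / 0.49775 = 236.80 / 0.49775 ≈ 475.7
  x_3 = (0.0675·110 + 0.1150·220 + 0.5925·70) / 0.49775 = 74.20 / 0.49775 ≈ 149.1

x_1 = 331.8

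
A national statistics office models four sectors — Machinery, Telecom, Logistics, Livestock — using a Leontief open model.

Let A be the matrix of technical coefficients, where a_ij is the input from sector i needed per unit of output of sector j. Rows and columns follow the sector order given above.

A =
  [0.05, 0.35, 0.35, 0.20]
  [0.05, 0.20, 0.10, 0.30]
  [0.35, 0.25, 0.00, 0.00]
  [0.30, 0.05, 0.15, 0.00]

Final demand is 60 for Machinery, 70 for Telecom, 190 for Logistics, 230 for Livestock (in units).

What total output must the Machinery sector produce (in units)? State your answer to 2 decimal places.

x_1 = 435.84

I − A =
  [   0.95    -0.35    -0.35    -0.20]
  [  -0.05     0.80    -0.10    -0.30]
  [  -0.35    -0.25     1.00     0.00]
  [  -0.30    -0.05    -0.15     1.00]
Compute the cofactors C_ij = (−1)^(i+j)·(3×3 minor ij) of I−A; the adjugate is their transpose:
adj(I−A) = Cᵀ =
  [ 0.748750   0.455000   0.350500   0.286250]
  [ 0.190750   0.757000   0.182250   0.265250]
  [ 0.309750   0.348500   0.648250   0.166500]
  [ 0.280625   0.226625   0.211500   0.604125]
det(I−A) = Σ_j (I−A)_1j·C_1j = (0.95)(0.748750) + (-0.35)(0.190750) + (-0.35)(0.309750) + (-0.20)(0.280625) = 0.4800125
(I − A)⁻¹ = adj(I−A) / det(I−A) ≈
  [   1.5599     0.9479     0.7302     0.5963]
  [   0.3974     1.5770     0.3797     0.5526]
  [   0.6453     0.7260     1.3505     0.3469]
  [   0.5846     0.4721     0.4406     1.2586]
x = (I − A)⁻¹ d = adj(I−A)·d / det(I−A), with det(I−A) = 0.4800125:
  x_1 = (0.748750·60 + 0.455000·70 + 0.350500·190 + 0.286250·230) / 0.4800125 = 209.2075 / 0.4800125 ≈ 435.84
  x_2 = (0.190750·60 + 0.757000·70 + 0.182250·190 + 0.265250·230) / 0.4800125 = 160.07 / 0.4800125 ≈ 333.47
  x_3 = (0.309750·60 + 0.348500·70 + 0.648250·190 + 0.166500·230) / 0.4800125 = 204.4425 / 0.4800125 ≈ 425.91
  x_4 = (0.280625·60 + 0.226625·70 + 0.211500·190 + 0.604125·230) / 0.4800125 = 211.835 / 0.4800125 ≈ 441.31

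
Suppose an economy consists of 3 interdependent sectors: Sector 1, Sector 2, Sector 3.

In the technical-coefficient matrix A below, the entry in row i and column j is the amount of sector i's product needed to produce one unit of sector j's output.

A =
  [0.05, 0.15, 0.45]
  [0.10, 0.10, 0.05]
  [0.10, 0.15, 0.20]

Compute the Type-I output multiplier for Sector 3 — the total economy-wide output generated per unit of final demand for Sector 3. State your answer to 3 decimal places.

m_3 = 2.180

I − A =
  [   0.95    -0.15    -0.45]
  [  -0.10     0.90    -0.05]
  [  -0.10    -0.15     0.80]
Cofactors of I−A, C_ij = (−1)^(i+j)·(minor ij) (rows/columns in the sector order above):
  C_11 = (0.90)(0.80) − (-0.05)(-0.15) = 0.7125
  C_12 = −[(-0.10)(0.80) − (-0.05)(-0.10)] = 0.0850
  C_13 = (-0.10)(-0.15) − (0.90)(-0.10) = 0.1050
  C_21 = −[(-0.15)(0.80) − (-0.45)(-0.15)] = 0.1875
  C_22 = (0.95)(0.80) − (-0.45)(-0.10) = 0.7150
  C_23 = −[(0.95)(-0.15) − (-0.15)(-0.10)] = 0.1575
  C_31 = (-0.15)(-0.05) − (-0.45)(0.90) = 0.4125
  C_32 = −[(0.95)(-0.05) − (-0.45)(-0.10)] = 0.0925
  C_33 = (0.95)(0.90) − (-0.15)(-0.10) = 0.8400
det(I−A) = Σ_j (I−A)_1j·C_1j = (0.95)(0.7125) + (-0.15)(0.0850) + (-0.45)(0.1050) = 0.616875
adj(I−A) = Cᵀ =
  [ 0.7125   0.1875   0.4125]
  [ 0.0850   0.7150   0.0925]
  [ 0.1050   0.1575   0.8400]
(I − A)⁻¹ = adj(I−A) / det(I−A) ≈
  [   1.1550     0.3040     0.6687]
  [   0.1378     1.1591     0.1499]
  [   0.1702     0.2553     1.3617]
The output multiplier for sector j is the column-j sum of the Leontief inverse (I − A)⁻¹ = adj(I−A) / det(I−A).
Column 3 of adj(I−A): (0.4125, 0.0925, 0.8400); det(I−A) = 0.616875.
m_3 = (0.4125 + 0.0925 + 0.8400) / 0.616875 = 1.345 / 0.616875 ≈ 2.180.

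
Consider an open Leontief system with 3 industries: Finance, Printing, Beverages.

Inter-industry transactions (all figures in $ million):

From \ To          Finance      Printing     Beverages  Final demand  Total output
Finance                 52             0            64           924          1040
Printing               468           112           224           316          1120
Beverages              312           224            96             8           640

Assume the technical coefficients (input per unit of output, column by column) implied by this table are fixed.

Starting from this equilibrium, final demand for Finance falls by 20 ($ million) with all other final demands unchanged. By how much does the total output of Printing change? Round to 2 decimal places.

Technical coefficients a_ij = z_ij / X_j:
  a_FF = 52/1040 = 0.05, a_PF = 468/1040 = 0.45, a_BF = 312/1040 = 0.30
  a_FP = 0/1120 = 0.00, a_PP = 112/1120 = 0.10, a_BP = 224/1120 = 0.20
  a_FB = 64/640 = 0.10, a_PB = 224/640 = 0.35, a_BB = 96/640 = 0.15
I − A =
  [   0.95     0.00    -0.10]
  [  -0.45     0.90    -0.35]
  [  -0.30    -0.20     0.85]
Cofactors of I−A, C_ij = (−1)^(i+j)·(minor ij) (rows/columns in the sector order above):
  C_11 = (0.90)(0.85) − (-0.35)(-0.20) = 0.6950
  C_12 = −[(-0.45)(0.85) − (-0.35)(-0.30)] = 0.4875
  C_13 = (-0.45)(-0.20) − (0.90)(-0.30) = 0.3600
  C_21 = −[(0.00)(0.85) − (-0.10)(-0.20)] = 0.0200
  C_22 = (0.95)(0.85) − (-0.10)(-0.30) = 0.7775
  C_23 = −[(0.95)(-0.20) − (0.00)(-0.30)] = 0.1900
  C_31 = (0.00)(-0.35) − (-0.10)(0.90) = 0.0900
  C_32 = −[(0.95)(-0.35) − (-0.10)(-0.45)] = 0.3775
  C_33 = (0.95)(0.90) − (0.00)(-0.45) = 0.8550
det(I−A) = Σ_j (I−A)_1j·C_1j = (0.95)(0.6950) + (0.00)(0.4875) + (-0.10)(0.3600) = 0.62425
adj(I−A) = Cᵀ =
  [ 0.6950   0.0200   0.0900]
  [ 0.4875   0.7775   0.3775]
  [ 0.3600   0.1900   0.8550]
(I − A)⁻¹ = adj(I−A) / det(I−A) ≈
  [   1.1133     0.0320     0.1442]
  [   0.7809     1.2455     0.6047]
  [   0.5767     0.3044     1.3696]
Δx = (I − A)⁻¹ Δd with Δd having -20 in the Finance component and 0 elsewhere.
So Δx_P = L_PF · (-20), where L_PF = adj(I−A)_PF / det(I−A) = 0.4875 / 0.62425.
Δx_P = 0.4875 × (-20) / 0.62425 = -9.75 / 0.62425 ≈ -15.62.

Δx_P = -15.62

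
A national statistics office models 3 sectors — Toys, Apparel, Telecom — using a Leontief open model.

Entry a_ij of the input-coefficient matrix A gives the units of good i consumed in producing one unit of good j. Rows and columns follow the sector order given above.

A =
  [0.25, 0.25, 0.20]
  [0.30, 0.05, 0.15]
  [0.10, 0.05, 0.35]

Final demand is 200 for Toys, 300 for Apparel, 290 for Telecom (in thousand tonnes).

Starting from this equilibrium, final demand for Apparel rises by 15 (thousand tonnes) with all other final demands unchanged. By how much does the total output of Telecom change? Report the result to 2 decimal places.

I − A =
  [   0.75    -0.25    -0.20]
  [  -0.30     0.95    -0.15]
  [  -0.10    -0.05     0.65]
Cofactors of I−A, C_ij = (−1)^(i+j)·(minor ij) (rows/columns in the sector order above):
  C_11 = (0.95)(0.65) − (-0.15)(-0.05) = 0.6100
  C_12 = −[(-0.30)(0.65) − (-0.15)(-0.10)] = 0.2100
  C_13 = (-0.30)(-0.05) − (0.95)(-0.10) = 0.1100
  C_21 = −[(-0.25)(0.65) − (-0.20)(-0.05)] = 0.1725
  C_22 = (0.75)(0.65) − (-0.20)(-0.10) = 0.4675
  C_23 = −[(0.75)(-0.05) − (-0.25)(-0.10)] = 0.0625
  C_31 = (-0.25)(-0.15) − (-0.20)(0.95) = 0.2275
  C_32 = −[(0.75)(-0.15) − (-0.20)(-0.30)] = 0.1725
  C_33 = (0.75)(0.95) − (-0.25)(-0.30) = 0.6375
det(I−A) = Σ_j (I−A)_1j·C_1j = (0.75)(0.6100) + (-0.25)(0.2100) + (-0.20)(0.1100) = 0.3830
adj(I−A) = Cᵀ =
  [ 0.6100   0.1725   0.2275]
  [ 0.2100   0.4675   0.1725]
  [ 0.1100   0.0625   0.6375]
(I − A)⁻¹ = adj(I−A) / det(I−A) ≈
  [   1.5927     0.4504     0.5940]
  [   0.5483     1.2206     0.4504]
  [   0.2872     0.1632     1.6645]
Δx = (I − A)⁻¹ Δd with Δd having +15 in the Apparel component and 0 elsewhere.
So Δx_3 = L_32 · (+15), where L_32 = adj(I−A)_32 / det(I−A) = 0.0625 / 0.3830.
Δx_3 = 0.0625 × (+15) / 0.3830 = 0.9375 / 0.3830 ≈ 2.45.

Δx_3 = 2.45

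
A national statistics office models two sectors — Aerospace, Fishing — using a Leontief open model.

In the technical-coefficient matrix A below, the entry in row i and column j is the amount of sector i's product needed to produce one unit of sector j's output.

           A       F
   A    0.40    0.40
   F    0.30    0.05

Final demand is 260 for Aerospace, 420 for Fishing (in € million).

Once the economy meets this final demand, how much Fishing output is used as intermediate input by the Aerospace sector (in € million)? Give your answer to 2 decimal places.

z_FA = 276.67

I − A =
  [   0.60    -0.40]
  [  -0.30     0.95]
det(I−A) = (0.60)(0.95) − (-0.40)(-0.30) = 0.4500
adj(I−A) = [[0.95, 0.40], [0.30, 0.60]]
(I − A)⁻¹ = adj(I−A) / det(I−A) ≈
  [   2.1111     0.8889]
  [   0.6667     1.3333]
First solve x = (I − A)⁻¹ d = adj(I−A)·d / det(I−A); in particular x_A = (0.95·260 + 0.40·420) / 0.4500 = 415.00 / 0.4500 ≈ 922.2222.
Intermediate flow from F to A: z_FA = a_FA · x_A = 0.30 × 415.00 / 0.4500 = 124.50 / 0.4500 ≈ 276.67.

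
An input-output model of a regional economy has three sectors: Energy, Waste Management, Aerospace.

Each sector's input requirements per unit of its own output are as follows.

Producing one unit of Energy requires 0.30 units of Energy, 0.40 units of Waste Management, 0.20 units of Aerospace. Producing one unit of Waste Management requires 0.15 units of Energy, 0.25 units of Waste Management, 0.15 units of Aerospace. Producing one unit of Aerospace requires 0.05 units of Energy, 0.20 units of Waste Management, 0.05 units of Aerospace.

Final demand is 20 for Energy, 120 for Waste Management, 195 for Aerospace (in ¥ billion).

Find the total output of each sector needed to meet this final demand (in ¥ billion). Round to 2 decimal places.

x_1 = 110.85, x_2 = 292.39, x_3 = 274.77

I − A =
  [   0.70    -0.15    -0.05]
  [  -0.40     0.75    -0.20]
  [  -0.20    -0.15     0.95]
Cofactors of I−A, C_ij = (−1)^(i+j)·(minor ij) (rows/columns in the sector order above):
  C_11 = (0.75)(0.95) − (-0.20)(-0.15) = 0.6825
  C_12 = −[(-0.40)(0.95) − (-0.20)(-0.20)] = 0.4200
  C_13 = (-0.40)(-0.15) − (0.75)(-0.20) = 0.2100
  C_21 = −[(-0.15)(0.95) − (-0.05)(-0.15)] = 0.1500
  C_22 = (0.70)(0.95) − (-0.05)(-0.20) = 0.6550
  C_23 = −[(0.70)(-0.15) − (-0.15)(-0.20)] = 0.1350
  C_31 = (-0.15)(-0.20) − (-0.05)(0.75) = 0.0675
  C_32 = −[(0.70)(-0.20) − (-0.05)(-0.40)] = 0.1600
  C_33 = (0.70)(0.75) − (-0.15)(-0.40) = 0.4650
det(I−A) = Σ_j (I−A)_1j·C_1j = (0.70)(0.6825) + (-0.15)(0.4200) + (-0.05)(0.2100) = 0.40425
adj(I−A) = Cᵀ =
  [ 0.6825   0.1500   0.0675]
  [ 0.4200   0.6550   0.1600]
  [ 0.2100   0.1350   0.4650]
(I − A)⁻¹ = adj(I−A) / det(I−A) ≈
  [   1.6883     0.3711     0.1670]
  [   1.0390     1.6203     0.3958]
  [   0.5195     0.3340     1.1503]
x = (I − A)⁻¹ d = adj(I−A)·d / det(I−A), with det(I−A) = 0.40425:
  x_1 = (0.6825·20 + 0.1500·120 + 0.0675·195) / 0.40425 = 44.8125 / 0.40425 ≈ 110.85
  x_2 = (0.4200·20 + 0.6550·120 + 0.1600·195) / 0.40425 = 118.20 / 0.40425 ≈ 292.39
  x_3 = (0.2100·20 + 0.1350·120 + 0.4650·195) / 0.40425 = 111.075 / 0.40425 ≈ 274.77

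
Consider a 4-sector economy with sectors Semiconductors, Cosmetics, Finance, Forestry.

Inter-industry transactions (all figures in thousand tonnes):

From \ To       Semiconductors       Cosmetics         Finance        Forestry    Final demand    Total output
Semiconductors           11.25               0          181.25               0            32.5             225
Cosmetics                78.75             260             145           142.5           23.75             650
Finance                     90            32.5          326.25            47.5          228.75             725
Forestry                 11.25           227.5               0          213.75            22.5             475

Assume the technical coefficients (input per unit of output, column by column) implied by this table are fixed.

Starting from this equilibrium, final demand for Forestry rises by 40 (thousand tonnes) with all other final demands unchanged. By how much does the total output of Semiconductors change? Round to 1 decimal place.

Δx_1 = 9.8

Technical coefficients a_ij = z_ij / X_j:
  a_11 = 11.25/225 = 0.05, a_21 = 78.75/225 = 0.35, a_31 = 90/225 = 0.40, a_41 = 11.25/225 = 0.05
  a_12 = 0/650 = 0.00, a_22 = 260/650 = 0.40, a_32 = 32.5/650 = 0.05, a_42 = 227.5/650 = 0.35
  a_13 = 181.25/725 = 0.25, a_23 = 145/725 = 0.20, a_33 = 326.25/725 = 0.45, a_43 = 0/725 = 0.00
  a_14 = 0/475 = 0.00, a_24 = 142.5/475 = 0.30, a_34 = 47.5/475 = 0.10, a_44 = 213.75/475 = 0.45
I − A =
  [   0.95     0.00    -0.25     0.00]
  [  -0.35     0.60    -0.20    -0.30]
  [  -0.40    -0.05     0.55    -0.10]
  [  -0.05    -0.35     0.00     0.55]
Compute the cofactors C_ij = (−1)^(i+j)·(3×3 minor ij) of I−A; the adjugate is their transpose:
adj(I−A) = Cᵀ =
  [ 0.111250   0.015625   0.056250   0.018750]
  [ 0.159125   0.231125   0.156375   0.154500]
  [ 0.115625   0.059375   0.213750   0.071250]
  [ 0.111375   0.148500   0.104625   0.239625]
det(I−A) = Σ_j (I−A)_1j·C_1j = (0.95)(0.111250) + (0.00)(0.159125) + (-0.25)(0.115625) + (0.00)(0.111375) = 0.07678125
(I − A)⁻¹ = adj(I−A) / det(I−A) ≈
  [   1.4489     0.2035     0.7326     0.2442]
  [   2.0724     3.0102     2.0366     2.0122]
  [   1.5059     0.7733     2.7839     0.9280]
  [   1.4505     1.9341     1.3626     3.1209]
Δx = (I − A)⁻¹ Δd with Δd having +40 in the Forestry component and 0 elsewhere.
So Δx_1 = L_14 · (+40), where L_14 = adj(I−A)_14 / det(I−A) = 0.018750 / 0.07678125.
Δx_1 = 0.018750 × (+40) / 0.07678125 = 0.75 / 0.07678125 ≈ 9.8.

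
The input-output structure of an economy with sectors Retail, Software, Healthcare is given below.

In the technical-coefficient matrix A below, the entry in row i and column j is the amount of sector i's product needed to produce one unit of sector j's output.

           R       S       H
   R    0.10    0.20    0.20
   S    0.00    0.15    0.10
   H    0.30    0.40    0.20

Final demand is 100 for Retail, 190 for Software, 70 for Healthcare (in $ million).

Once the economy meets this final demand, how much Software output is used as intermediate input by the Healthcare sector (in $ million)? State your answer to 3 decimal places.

z_SH = 30.607

I − A =
  [   0.90    -0.20    -0.20]
  [   0.00     0.85    -0.10]
  [  -0.30    -0.40     0.80]
Cofactors of I−A, C_ij = (−1)^(i+j)·(minor ij) (rows/columns in the sector order above):
  C_11 = (0.85)(0.80) − (-0.10)(-0.40) = 0.6400
  C_12 = −[(0.00)(0.80) − (-0.10)(-0.30)] = 0.0300
  C_13 = (0.00)(-0.40) − (0.85)(-0.30) = 0.2550
  C_21 = −[(-0.20)(0.80) − (-0.20)(-0.40)] = 0.2400
  C_22 = (0.90)(0.80) − (-0.20)(-0.30) = 0.6600
  C_23 = −[(0.90)(-0.40) − (-0.20)(-0.30)] = 0.4200
  C_31 = (-0.20)(-0.10) − (-0.20)(0.85) = 0.1900
  C_32 = −[(0.90)(-0.10) − (-0.20)(0.00)] = 0.0900
  C_33 = (0.90)(0.85) − (-0.20)(0.00) = 0.7650
det(I−A) = Σ_j (I−A)_1j·C_1j = (0.90)(0.6400) + (-0.20)(0.0300) + (-0.20)(0.2550) = 0.5190
adj(I−A) = Cᵀ =
  [ 0.6400   0.2400   0.1900]
  [ 0.0300   0.6600   0.0900]
  [ 0.2550   0.4200   0.7650]
(I − A)⁻¹ = adj(I−A) / det(I−A) ≈
  [   1.2331     0.4624     0.3661]
  [   0.0578     1.2717     0.1734]
  [   0.4913     0.8092     1.4740]
First solve x = (I − A)⁻¹ d = adj(I−A)·d / det(I−A); in particular x_H = (0.2550·100 + 0.4200·190 + 0.7650·70) / 0.5190 = 158.85 / 0.5190 ≈ 306.06936.
Intermediate flow from S to H: z_SH = a_SH · x_H = 0.10 × 158.85 / 0.5190 = 15.885 / 0.5190 ≈ 30.607.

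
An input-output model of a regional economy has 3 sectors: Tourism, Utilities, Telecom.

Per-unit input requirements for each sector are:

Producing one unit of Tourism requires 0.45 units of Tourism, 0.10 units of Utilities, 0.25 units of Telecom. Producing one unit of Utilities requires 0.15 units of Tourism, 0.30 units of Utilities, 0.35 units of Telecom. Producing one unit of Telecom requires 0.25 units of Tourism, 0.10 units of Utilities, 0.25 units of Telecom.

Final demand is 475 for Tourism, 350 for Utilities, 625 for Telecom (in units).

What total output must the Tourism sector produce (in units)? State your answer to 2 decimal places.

x_1 = 2086.63

I − A =
  [   0.55    -0.15    -0.25]
  [  -0.10     0.70    -0.10]
  [  -0.25    -0.35     0.75]
Cofactors of I−A, C_ij = (−1)^(i+j)·(minor ij) (rows/columns in the sector order above):
  C_11 = (0.70)(0.75) − (-0.10)(-0.35) = 0.4900
  C_12 = −[(-0.10)(0.75) − (-0.10)(-0.25)] = 0.1000
  C_13 = (-0.10)(-0.35) − (0.70)(-0.25) = 0.2100
  C_21 = −[(-0.15)(0.75) − (-0.25)(-0.35)] = 0.2000
  C_22 = (0.55)(0.75) − (-0.25)(-0.25) = 0.3500
  C_23 = −[(0.55)(-0.35) − (-0.15)(-0.25)] = 0.2300
  C_31 = (-0.15)(-0.10) − (-0.25)(0.70) = 0.1900
  C_32 = −[(0.55)(-0.10) − (-0.25)(-0.10)] = 0.0800
  C_33 = (0.55)(0.70) − (-0.15)(-0.10) = 0.3700
det(I−A) = Σ_j (I−A)_1j·C_1j = (0.55)(0.4900) + (-0.15)(0.1000) + (-0.25)(0.2100) = 0.2020
adj(I−A) = Cᵀ =
  [ 0.4900   0.2000   0.1900]
  [ 0.1000   0.3500   0.0800]
  [ 0.2100   0.2300   0.3700]
(I − A)⁻¹ = adj(I−A) / det(I−A) ≈
  [   2.4257     0.9901     0.9406]
  [   0.4950     1.7327     0.3960]
  [   1.0396     1.1386     1.8317]
x = (I − A)⁻¹ d = adj(I−A)·d / det(I−A), with det(I−A) = 0.2020:
  x_1 = (0.4900·475 + 0.2000·350 + 0.1900·625) / 0.2020 = 421.50 / 0.2020 ≈ 2086.63
  x_2 = (0.1000·475 + 0.3500·350 + 0.0800·625) / 0.2020 = 220.00 / 0.2020 ≈ 1089.11
  x_3 = (0.2100·475 + 0.2300·350 + 0.3700·625) / 0.2020 = 411.50 / 0.2020 ≈ 2037.13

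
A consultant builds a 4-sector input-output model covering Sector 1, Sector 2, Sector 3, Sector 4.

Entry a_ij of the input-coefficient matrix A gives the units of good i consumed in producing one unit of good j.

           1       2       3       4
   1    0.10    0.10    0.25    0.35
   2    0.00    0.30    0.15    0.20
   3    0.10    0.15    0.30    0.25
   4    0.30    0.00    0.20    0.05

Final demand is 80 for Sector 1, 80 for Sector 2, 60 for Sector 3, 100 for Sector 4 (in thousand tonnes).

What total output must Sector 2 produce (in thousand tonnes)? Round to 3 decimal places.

x_2 = 244.628

I − A =
  [   0.90    -0.10    -0.25    -0.35]
  [   0.00     0.70    -0.15    -0.20]
  [  -0.10    -0.15     0.70    -0.25]
  [  -0.30     0.00    -0.20     0.95]
Compute the cofactors C_ij = (−1)^(i+j)·(3×3 minor ij) of I−A; the adjugate is their transpose:
adj(I−A) = Cᵀ =
  [ 0.403125   0.107625   0.233500   0.232625]
  [ 0.071500   0.430500   0.163500   0.160000]
  [ 0.128000   0.129500   0.519000   0.211000]
  [ 0.154250   0.061250   0.183000   0.401750]
det(I−A) = Σ_j (I−A)_1j·C_1j = (0.90)(0.403125) + (-0.10)(0.071500) + (-0.25)(0.128000) + (-0.35)(0.154250) = 0.269675
(I − A)⁻¹ = adj(I−A) / det(I−A) ≈
  [   1.4949     0.3991     0.8659     0.8626]
  [   0.2651     1.5964     0.6063     0.5933]
  [   0.4746     0.4802     1.9245     0.7824]
  [   0.5720     0.2271     0.6786     1.4898]
x = (I − A)⁻¹ d = adj(I−A)·d / det(I−A), with det(I−A) = 0.269675:
  x_1 = (0.403125·80 + 0.107625·80 + 0.233500·60 + 0.232625·100) / 0.269675 = 78.1325 / 0.269675 ≈ 289.728
  x_2 = (0.071500·80 + 0.430500·80 + 0.163500·60 + 0.160000·100) / 0.269675 = 65.97 / 0.269675 ≈ 244.628
  x_3 = (0.128000·80 + 0.129500·80 + 0.519000·60 + 0.211000·100) / 0.269675 = 72.84 / 0.269675 ≈ 270.103
  x_4 = (0.154250·80 + 0.061250·80 + 0.183000·60 + 0.401750·100) / 0.269675 = 68.395 / 0.269675 ≈ 253.620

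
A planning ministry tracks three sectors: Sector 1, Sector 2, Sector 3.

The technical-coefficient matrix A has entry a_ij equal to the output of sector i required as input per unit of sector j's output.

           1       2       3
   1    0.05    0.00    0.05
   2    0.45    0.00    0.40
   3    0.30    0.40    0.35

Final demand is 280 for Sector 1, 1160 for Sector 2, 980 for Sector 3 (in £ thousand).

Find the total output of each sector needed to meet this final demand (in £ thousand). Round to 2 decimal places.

I − A =
  [   0.95     0.00    -0.05]
  [  -0.45     1.00    -0.40]
  [  -0.30    -0.40     0.65]
Cofactors of I−A, C_ij = (−1)^(i+j)·(minor ij) (rows/columns in the sector order above):
  C_11 = (1.00)(0.65) − (-0.40)(-0.40) = 0.4900
  C_12 = −[(-0.45)(0.65) − (-0.40)(-0.30)] = 0.4125
  C_13 = (-0.45)(-0.40) − (1.00)(-0.30) = 0.4800
  C_21 = −[(0.00)(0.65) − (-0.05)(-0.40)] = 0.0200
  C_22 = (0.95)(0.65) − (-0.05)(-0.30) = 0.6025
  C_23 = −[(0.95)(-0.40) − (0.00)(-0.30)] = 0.3800
  C_31 = (0.00)(-0.40) − (-0.05)(1.00) = 0.0500
  C_32 = −[(0.95)(-0.40) − (-0.05)(-0.45)] = 0.4025
  C_33 = (0.95)(1.00) − (0.00)(-0.45) = 0.9500
det(I−A) = Σ_j (I−A)_1j·C_1j = (0.95)(0.4900) + (0.00)(0.4125) + (-0.05)(0.4800) = 0.4415
adj(I−A) = Cᵀ =
  [ 0.4900   0.0200   0.0500]
  [ 0.4125   0.6025   0.4025]
  [ 0.4800   0.3800   0.9500]
(I − A)⁻¹ = adj(I−A) / det(I−A) ≈
  [   1.1099     0.0453     0.1133]
  [   0.9343     1.3647     0.9117]
  [   1.0872     0.8607     2.1518]
x = (I − A)⁻¹ d = adj(I−A)·d / det(I−A), with det(I−A) = 0.4415:
  x_1 = (0.4900·280 + 0.0200·1160 + 0.0500·980) / 0.4415 = 209.40 / 0.4415 ≈ 474.29
  x_2 = (0.4125·280 + 0.6025·1160 + 0.4025·980) / 0.4415 = 1208.85 / 0.4415 ≈ 2738.05
  x_3 = (0.4800·280 + 0.3800·1160 + 0.9500·980) / 0.4415 = 1506.20 / 0.4415 ≈ 3411.55

x_1 = 474.29, x_2 = 2738.05, x_3 = 3411.55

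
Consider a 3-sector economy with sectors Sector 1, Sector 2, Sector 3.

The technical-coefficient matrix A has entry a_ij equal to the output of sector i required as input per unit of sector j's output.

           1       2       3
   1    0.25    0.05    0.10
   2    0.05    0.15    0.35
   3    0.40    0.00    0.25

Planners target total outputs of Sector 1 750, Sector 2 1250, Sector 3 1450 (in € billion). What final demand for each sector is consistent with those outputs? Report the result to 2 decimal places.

I − A =
  [   0.75    -0.05    -0.10]
  [  -0.05     0.85    -0.35]
  [  -0.40     0.00     0.75]
d = (I − A) x:
  d_1 = (+0.75)·750 + (-0.05)·1250 + (-0.10)·1450 = 355.00
  d_2 = (-0.05)·750 + (+0.85)·1250 + (-0.35)·1450 = 517.50
  d_3 = (-0.40)·750 + (+0.00)·1250 + (+0.75)·1450 = 787.50

d_1 = 355.00, d_2 = 517.50, d_3 = 787.50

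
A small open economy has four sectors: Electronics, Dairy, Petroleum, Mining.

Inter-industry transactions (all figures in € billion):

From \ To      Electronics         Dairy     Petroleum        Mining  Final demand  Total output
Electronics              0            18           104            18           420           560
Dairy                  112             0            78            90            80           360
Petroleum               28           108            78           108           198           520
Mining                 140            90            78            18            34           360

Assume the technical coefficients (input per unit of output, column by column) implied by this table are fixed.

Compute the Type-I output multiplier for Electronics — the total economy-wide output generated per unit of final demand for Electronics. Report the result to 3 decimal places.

m_E = 2.323

Technical coefficients a_ij = z_ij / X_j:
  a_EE = 0/560 = 0.00, a_DE = 112/560 = 0.20, a_PE = 28/560 = 0.05, a_ME = 140/560 = 0.25
  a_ED = 18/360 = 0.05, a_DD = 0/360 = 0.00, a_PD = 108/360 = 0.30, a_MD = 90/360 = 0.25
  a_EP = 104/520 = 0.20, a_DP = 78/520 = 0.15, a_PP = 78/520 = 0.15, a_MP = 78/520 = 0.15
  a_EM = 18/360 = 0.05, a_DM = 90/360 = 0.25, a_PM = 108/360 = 0.30, a_MM = 18/360 = 0.05
I − A =
  [   1.00    -0.05    -0.20    -0.05]
  [  -0.20     1.00    -0.15    -0.25]
  [  -0.05    -0.30     0.85    -0.30]
  [  -0.25    -0.25    -0.15     0.95]
Compute the cofactors C_ij = (−1)^(i+j)·(3×3 minor ij) of I−A; the adjugate is their transpose:
adj(I−A) = Cᵀ =
  [ 0.644125   0.123000   0.195875   0.128125]
  [ 0.225875   0.727000   0.230125   0.275875]
  [ 0.210125   0.363000   0.859875   0.378125]
  [ 0.262125   0.281000   0.247875   0.774125]
det(I−A) = Σ_j (I−A)_1j·C_1j = (1.00)(0.644125) + (-0.05)(0.225875) + (-0.20)(0.210125) + (-0.05)(0.262125) = 0.5777
(I − A)⁻¹ = adj(I−A) / det(I−A) ≈
  [   1.1150     0.2129     0.3391     0.2218]
  [   0.3910     1.2584     0.3983     0.4775]
  [   0.3637     0.6284     1.4884     0.6545]
  [   0.4537     0.4864     0.4291     1.3400]
The output multiplier for sector j is the column-j sum of the Leontief inverse (I − A)⁻¹ = adj(I−A) / det(I−A).
Column E of adj(I−A): (0.644125, 0.225875, 0.210125, 0.262125); det(I−A) = 0.5777.
m_E = (0.644125 + 0.225875 + 0.210125 + 0.262125) / 0.5777 = 1.34225 / 0.5777 ≈ 2.323.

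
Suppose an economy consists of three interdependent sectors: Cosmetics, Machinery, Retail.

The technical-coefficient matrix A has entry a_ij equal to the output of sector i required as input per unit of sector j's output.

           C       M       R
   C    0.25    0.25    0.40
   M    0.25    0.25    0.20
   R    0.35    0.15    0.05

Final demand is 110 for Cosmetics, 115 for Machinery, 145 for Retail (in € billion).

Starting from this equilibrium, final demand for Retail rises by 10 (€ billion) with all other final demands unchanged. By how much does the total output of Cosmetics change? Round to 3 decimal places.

I − A =
  [   0.75    -0.25    -0.40]
  [  -0.25     0.75    -0.20]
  [  -0.35    -0.15     0.95]
Cofactors of I−A, C_ij = (−1)^(i+j)·(minor ij) (rows/columns in the sector order above):
  C_11 = (0.75)(0.95) − (-0.20)(-0.15) = 0.6825
  C_12 = −[(-0.25)(0.95) − (-0.20)(-0.35)] = 0.3075
  C_13 = (-0.25)(-0.15) − (0.75)(-0.35) = 0.3000
  C_21 = −[(-0.25)(0.95) − (-0.40)(-0.15)] = 0.2975
  C_22 = (0.75)(0.95) − (-0.40)(-0.35) = 0.5725
  C_23 = −[(0.75)(-0.15) − (-0.25)(-0.35)] = 0.2000
  C_31 = (-0.25)(-0.20) − (-0.40)(0.75) = 0.3500
  C_32 = −[(0.75)(-0.20) − (-0.40)(-0.25)] = 0.2500
  C_33 = (0.75)(0.75) − (-0.25)(-0.25) = 0.5000
det(I−A) = Σ_j (I−A)_1j·C_1j = (0.75)(0.6825) + (-0.25)(0.3075) + (-0.40)(0.3000) = 0.3150
adj(I−A) = Cᵀ =
  [ 0.6825   0.2975   0.3500]
  [ 0.3075   0.5725   0.2500]
  [ 0.3000   0.2000   0.5000]
(I − A)⁻¹ = adj(I−A) / det(I−A) ≈
  [   2.1667     0.9444     1.1111]
  [   0.9762     1.8175     0.7937]
  [   0.9524     0.6349     1.5873]
Δx = (I − A)⁻¹ Δd with Δd having +10 in the Retail component and 0 elsewhere.
So Δx_C = L_CR · (+10), where L_CR = adj(I−A)_CR / det(I−A) = 0.3500 / 0.3150.
Δx_C = 0.3500 × (+10) / 0.3150 = 3.50 / 0.3150 ≈ 11.111.

Δx_C = 11.111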